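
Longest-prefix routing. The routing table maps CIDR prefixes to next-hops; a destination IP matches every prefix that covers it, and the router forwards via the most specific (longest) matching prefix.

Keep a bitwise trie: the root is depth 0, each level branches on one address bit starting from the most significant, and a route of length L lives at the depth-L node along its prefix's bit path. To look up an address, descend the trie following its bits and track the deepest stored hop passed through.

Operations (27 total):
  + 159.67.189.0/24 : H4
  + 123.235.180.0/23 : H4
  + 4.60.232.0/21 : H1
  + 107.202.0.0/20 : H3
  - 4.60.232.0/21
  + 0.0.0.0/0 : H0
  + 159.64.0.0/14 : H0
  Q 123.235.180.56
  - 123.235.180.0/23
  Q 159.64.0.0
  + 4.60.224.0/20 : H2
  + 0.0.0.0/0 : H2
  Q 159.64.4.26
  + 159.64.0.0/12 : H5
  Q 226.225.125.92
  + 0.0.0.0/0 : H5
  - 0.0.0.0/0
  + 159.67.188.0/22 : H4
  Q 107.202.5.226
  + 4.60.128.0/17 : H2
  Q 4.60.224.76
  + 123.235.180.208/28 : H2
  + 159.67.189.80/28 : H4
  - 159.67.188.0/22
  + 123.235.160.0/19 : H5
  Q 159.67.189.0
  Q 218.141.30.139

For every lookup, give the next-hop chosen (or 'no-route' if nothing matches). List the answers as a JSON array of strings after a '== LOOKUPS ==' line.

Process each operation:
  + 159.67.189.0/24 (H4) depth=24
  + 123.235.180.0/23 (H4) depth=23
  + 4.60.232.0/21 (H1) depth=21
  + 107.202.0.0/20 (H3) depth=20
  - 4.60.232.0/21 clear@21
  + 0.0.0.0/0 (H0) depth=0
  + 159.64.0.0/14 (H0) depth=14
  lookup 123.235.180.56: bits 01111011111010111011010 walk d0:H0→d1:-→d2:-→d3:-→d4:-→d5:-→d6:-→d7:-→d8:-→d9:-→d10:-→d11:-→d12:-→d13:-→d14:-→d15:-→d16:-→d17:-→d18:-→d19:-→d20:-→d21:-→d22:-→d23:H4 -> H4
  - 123.235.180.0/23 clear@23
  lookup 159.64.0.0: bits 10011111010000 walk d0:H0→d1:-→d2:-→d3:-→d4:-→d5:-→d6:-→d7:-→d8:-→d9:-→d10:-→d11:-→d12:-→d13:-→d14:H0 -> H0
  + 4.60.224.0/20 (H2) depth=20
  + 0.0.0.0/0 (H2) depth=0
  lookup 159.64.4.26: bits 10011111010000 walk d0:H2→d1:-→d2:-→d3:-→d4:-→d5:-→d6:-→d7:-→d8:-→d9:-→d10:-→d11:-→d12:-→d13:-→d14:H0 -> H0
  + 159.64.0.0/12 (H5) depth=12
  lookup 226.225.125.92: bits 1 walk d0:H2→d1:- -> H2
  + 0.0.0.0/0 (H5) depth=0
  - 0.0.0.0/0 clear@0
  + 159.67.188.0/22 (H4) depth=22
  lookup 107.202.5.226: bits 01101011110010100000 walk d0:-→d1:-→d2:-→d3:-→d4:-→d5:-→d6:-→d7:-→d8:-→d9:-→d10:-→d11:-→d12:-→d13:-→d14:-→d15:-→d16:-→d17:-→d18:-→d19:-→d20:H3 -> H3
  + 4.60.128.0/17 (H2) depth=17
  lookup 4.60.224.76: bits 00000100001111001110 walk d0:-→d1:-→d2:-→d3:-→d4:-→d5:-→d6:-→d7:-→d8:-→d9:-→d10:-→d11:-→d12:-→d13:-→d14:-→d15:-→d16:-→d17:H2→d18:-→d19:-→d20:H2 -> H2
  + 123.235.180.208/28 (H2) depth=28
  + 159.67.189.80/28 (H4) depth=28
  - 159.67.188.0/22 clear@22
  + 123.235.160.0/19 (H5) depth=19
  lookup 159.67.189.0: bits 1001111101000011101111010 walk d0:-→d1:-→d2:-→d3:-→d4:-→d5:-→d6:-→d7:-→d8:-→d9:-→d10:-→d11:-→d12:H5→d13:-→d14:H0→d15:-→d16:-→d17:-→d18:-→d19:-→d20:-→d21:-→d22:-→d23:-→d24:H4→d25:- -> H4
  lookup 218.141.30.139: bits 1 walk d0:-→d1:- -> no-route

== LOOKUPS ==
["H4","H0","H0","H2","H3","H2","H4","no-route"]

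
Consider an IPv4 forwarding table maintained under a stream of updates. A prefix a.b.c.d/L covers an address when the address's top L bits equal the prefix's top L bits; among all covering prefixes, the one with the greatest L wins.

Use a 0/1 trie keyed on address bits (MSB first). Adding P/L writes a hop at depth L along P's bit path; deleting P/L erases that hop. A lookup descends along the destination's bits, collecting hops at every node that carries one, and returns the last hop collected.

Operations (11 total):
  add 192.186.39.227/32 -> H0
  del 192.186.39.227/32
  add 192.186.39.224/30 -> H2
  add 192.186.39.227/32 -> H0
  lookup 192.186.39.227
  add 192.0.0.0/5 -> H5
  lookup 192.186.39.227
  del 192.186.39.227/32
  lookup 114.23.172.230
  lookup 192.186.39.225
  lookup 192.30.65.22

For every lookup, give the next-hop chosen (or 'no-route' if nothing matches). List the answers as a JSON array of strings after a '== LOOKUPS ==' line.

Apply in order:
  add 192.186.39.227/32 -> H0 at depth 32
  del 192.186.39.227/32 (clear depth 32)
  add 192.186.39.224/30 -> H2 at depth 30
  add 192.186.39.227/32 -> H0 at depth 32
  Q 192.186.39.227: descend 11000000101110100010011111100011 ; hops seen [H2,H0] ; pick H0
  add 192.0.0.0/5 -> H5 at depth 5
  Q 192.186.39.227: descend 11000000101110100010011111100011 ; hops seen [H5,H2,H0] ; pick H0
  del 192.186.39.227/32 (clear depth 32)
  Q 114.23.172.230: descend ε ; hops seen [∅] ; pick no-route
  Q 192.186.39.225: descend 110000001011101000100111111000 ; hops seen [H5,H2] ; pick H2
  Q 192.30.65.22: descend 11000000 ; hops seen [H5] ; pick H5

== LOOKUPS ==
["H0","H0","no-route","H2","H5"]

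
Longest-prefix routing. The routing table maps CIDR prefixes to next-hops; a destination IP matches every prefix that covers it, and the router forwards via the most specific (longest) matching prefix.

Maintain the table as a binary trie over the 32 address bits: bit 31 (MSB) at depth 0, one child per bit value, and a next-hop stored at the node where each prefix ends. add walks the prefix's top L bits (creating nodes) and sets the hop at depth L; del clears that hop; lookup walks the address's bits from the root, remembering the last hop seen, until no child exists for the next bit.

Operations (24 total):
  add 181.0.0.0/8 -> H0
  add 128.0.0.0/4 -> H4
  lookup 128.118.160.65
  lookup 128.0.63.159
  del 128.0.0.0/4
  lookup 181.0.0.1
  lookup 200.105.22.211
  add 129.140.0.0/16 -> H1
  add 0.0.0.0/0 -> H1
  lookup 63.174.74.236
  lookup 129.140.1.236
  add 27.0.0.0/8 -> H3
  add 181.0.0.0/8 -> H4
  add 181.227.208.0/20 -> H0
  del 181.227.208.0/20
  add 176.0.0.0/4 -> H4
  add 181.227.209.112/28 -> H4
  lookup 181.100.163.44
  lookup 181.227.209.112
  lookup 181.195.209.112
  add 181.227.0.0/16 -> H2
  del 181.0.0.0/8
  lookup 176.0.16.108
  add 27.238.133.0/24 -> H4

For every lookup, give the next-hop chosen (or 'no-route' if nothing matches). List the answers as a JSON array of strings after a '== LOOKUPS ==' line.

Apply in order:
  add 181.0.0.0/8 -> H0 at depth 8
  add 128.0.0.0/4 -> H4 at depth 4
  Q 128.118.160.65: descend 1000 ; hops seen [H4] ; pick H4
  Q 128.0.63.159: descend 1000 ; hops seen [H4] ; pick H4
  - 128.0.0.0/4 clear@4
  Q 181.0.0.1: descend 10110101 ; hops seen [H0] ; pick H0
  Q 200.105.22.211: descend 1 ; hops seen [∅] ; pick no-route
  add 129.140.0.0/16 -> H1 at depth 16
  add 0.0.0.0/0 -> H1 at depth 0
  Q 63.174.74.236: descend ε ; hops seen [H1] ; pick H1
  Q 129.140.1.236: descend 1000000110001100 ; hops seen [H1,H1] ; pick H1
  add 27.0.0.0/8 -> H3 at depth 8
  add 181.0.0.0/8 -> H4 at depth 8
  add 181.227.208.0/20 -> H0 at depth 20
  - 181.227.208.0/20 clear@20
  add 176.0.0.0/4 -> H4 at depth 4
  add 181.227.209.112/28 -> H4 at depth 28
  Q 181.100.163.44: descend 10110101 ; hops seen [H1,H4,H4] ; pick H4
  Q 181.227.209.112: descend 1011010111100011110100010111 ; hops seen [H1,H4,H4,H4] ; pick H4
  Q 181.195.209.112: descend 1011010111 ; hops seen [H1,H4,H4] ; pick H4
  add 181.227.0.0/16 -> H2 at depth 16
  - 181.0.0.0/8 clear@8
  Q 176.0.16.108: descend 10110 ; hops seen [H1,H4] ; pick H4
  add 27.238.133.0/24 -> H4 at depth 24

== LOOKUPS ==
["H4","H4","H0","no-route","H1","H1","H4","H4","H4","H4"]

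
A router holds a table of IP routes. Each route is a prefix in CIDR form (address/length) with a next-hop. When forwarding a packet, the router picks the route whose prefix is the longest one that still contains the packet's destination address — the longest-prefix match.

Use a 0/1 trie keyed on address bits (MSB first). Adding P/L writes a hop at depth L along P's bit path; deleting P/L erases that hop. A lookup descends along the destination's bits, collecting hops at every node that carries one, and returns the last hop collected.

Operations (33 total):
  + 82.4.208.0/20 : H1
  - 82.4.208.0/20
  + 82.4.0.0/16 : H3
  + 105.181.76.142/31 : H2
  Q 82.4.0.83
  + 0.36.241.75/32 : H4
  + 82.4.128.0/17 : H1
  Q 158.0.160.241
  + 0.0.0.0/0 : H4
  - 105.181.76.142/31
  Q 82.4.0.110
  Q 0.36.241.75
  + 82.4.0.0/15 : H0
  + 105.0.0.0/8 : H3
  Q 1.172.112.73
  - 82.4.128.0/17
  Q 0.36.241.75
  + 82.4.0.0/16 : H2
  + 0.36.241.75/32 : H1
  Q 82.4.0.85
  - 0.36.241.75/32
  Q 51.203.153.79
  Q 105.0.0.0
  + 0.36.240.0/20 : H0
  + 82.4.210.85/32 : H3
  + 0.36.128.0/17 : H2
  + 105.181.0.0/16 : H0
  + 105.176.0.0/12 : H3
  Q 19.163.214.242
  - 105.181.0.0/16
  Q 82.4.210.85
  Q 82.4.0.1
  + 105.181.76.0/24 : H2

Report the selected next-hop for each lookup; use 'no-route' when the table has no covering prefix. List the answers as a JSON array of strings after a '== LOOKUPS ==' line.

Apply in order:
  + 82.4.208.0/20 (H1) depth=20
  - 82.4.208.0/20 clear@20
  + 82.4.0.0/16 (H3) depth=16
  + 105.181.76.142/31 (H2) depth=31
  ? 82.4.0.83  path d0:-→d1:-→d2:-→d3:-→d4:-→d5:-→d6:-→d7:-→d8:-→d9:-→d10:-→d11:-→d12:-→d13:-→d14:-→d15:-→d16:H3  best=H3
  + 0.36.241.75/32 (H4) depth=32
  + 82.4.128.0/17 (H1) depth=17
  ? 158.0.160.241  path d0:-  best=no-route
  + 0.0.0.0/0 (H4) depth=0
  - 105.181.76.142/31 clear@31
  ? 82.4.0.110  path d0:H4→d1:-→d2:-→d3:-→d4:-→d5:-→d6:-→d7:-→d8:-→d9:-→d10:-→d11:-→d12:-→d13:-→d14:-→d15:-→d16:H3  best=H3
  ? 0.36.241.75  path d0:H4→d1:-→d2:-→d3:-→d4:-→d5:-→d6:-→d7:-→d8:-→d9:-→d10:-→d11:-→d12:-→d13:-→d14:-→d15:-→d16:-→d17:-→d18:-→d19:-→d20:-→d21:-→d22:-→d23:-→d24:-→d25:-→d26:-→d27:-→d28:-→d29:-→d30:-→d31:-→d32:H4  best=H4
  + 82.4.0.0/15 (H0) depth=15
  + 105.0.0.0/8 (H3) depth=8
  ? 1.172.112.73  path d0:H4→d1:-→d2:-→d3:-→d4:-→d5:-→d6:-→d7:-  best=H4
  - 82.4.128.0/17 clear@17
  ? 0.36.241.75  path d0:H4→d1:-→d2:-→d3:-→d4:-→d5:-→d6:-→d7:-→d8:-→d9:-→d10:-→d11:-→d12:-→d13:-→d14:-→d15:-→d16:-→d17:-→d18:-→d19:-→d20:-→d21:-→d22:-→d23:-→d24:-→d25:-→d26:-→d27:-→d28:-→d29:-→d30:-→d31:-→d32:H4  best=H4
  + 82.4.0.0/16 (H2) depth=16
  + 0.36.241.75/32 (H1) depth=32
  ? 82.4.0.85  path d0:H4→d1:-→d2:-→d3:-→d4:-→d5:-→d6:-→d7:-→d8:-→d9:-→d10:-→d11:-→d12:-→d13:-→d14:-→d15:H0→d16:H2  best=H2
  - 0.36.241.75/32 clear@32
  ? 51.203.153.79  path d0:H4→d1:-→d2:-  best=H4
  ? 105.0.0.0  path d0:H4→d1:-→d2:-→d3:-→d4:-→d5:-→d6:-→d7:-→d8:H3  best=H3
  + 0.36.240.0/20 (H0) depth=20
  + 82.4.210.85/32 (H3) depth=32
  + 0.36.128.0/17 (H2) depth=17
  + 105.181.0.0/16 (H0) depth=16
  + 105.176.0.0/12 (H3) depth=12
  ? 19.163.214.242  path d0:H4→d1:-→d2:-→d3:-  best=H4
  - 105.181.0.0/16 clear@16
  ? 82.4.210.85  path d0:H4→d1:-→d2:-→d3:-→d4:-→d5:-→d6:-→d7:-→d8:-→d9:-→d10:-→d11:-→d12:-→d13:-→d14:-→d15:H0→d16:H2→d17:-→d18:-→d19:-→d20:-→d21:-→d22:-→d23:-→d24:-→d25:-→d26:-→d27:-→d28:-→d29:-→d30:-→d31:-→d32:H3  best=H3
  ? 82.4.0.1  path d0:H4→d1:-→d2:-→d3:-→d4:-→d5:-→d6:-→d7:-→d8:-→d9:-→d10:-→d11:-→d12:-→d13:-→d14:-→d15:H0→d16:H2  best=H2
  + 105.181.76.0/24 (H2) depth=24

== LOOKUPS ==
["H3","no-route","H3","H4","H4","H4","H2","H4","H3","H4","H3","H2"]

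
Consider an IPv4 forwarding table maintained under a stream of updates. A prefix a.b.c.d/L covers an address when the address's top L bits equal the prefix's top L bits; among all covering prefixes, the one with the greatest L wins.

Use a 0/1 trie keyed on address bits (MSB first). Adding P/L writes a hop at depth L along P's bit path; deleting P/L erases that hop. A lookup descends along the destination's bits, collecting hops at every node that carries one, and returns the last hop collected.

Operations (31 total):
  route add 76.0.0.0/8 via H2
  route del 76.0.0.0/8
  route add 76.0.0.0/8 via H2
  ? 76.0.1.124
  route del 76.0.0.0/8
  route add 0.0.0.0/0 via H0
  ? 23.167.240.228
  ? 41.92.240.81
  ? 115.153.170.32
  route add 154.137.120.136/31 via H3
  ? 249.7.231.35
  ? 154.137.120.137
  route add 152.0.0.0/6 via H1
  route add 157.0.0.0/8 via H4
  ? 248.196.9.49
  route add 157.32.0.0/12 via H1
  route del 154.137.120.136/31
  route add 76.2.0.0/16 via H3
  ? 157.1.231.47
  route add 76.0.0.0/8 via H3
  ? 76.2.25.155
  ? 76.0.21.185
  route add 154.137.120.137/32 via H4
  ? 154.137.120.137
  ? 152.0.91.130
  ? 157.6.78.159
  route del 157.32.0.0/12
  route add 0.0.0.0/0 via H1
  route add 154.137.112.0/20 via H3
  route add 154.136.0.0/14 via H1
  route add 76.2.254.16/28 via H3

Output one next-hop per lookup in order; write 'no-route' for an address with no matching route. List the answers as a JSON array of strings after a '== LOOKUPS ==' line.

Trace:
  + 76.0.0.0/8 (H2) depth=8
  - 76.0.0.0/8 clear@8
  + 76.0.0.0/8 (H2) depth=8
  ? 76.0.1.124  path d0:-→d1:-→d2:-→d3:-→d4:-→d5:-→d6:-→d7:-→d8:H2  best=H2
  - 76.0.0.0/8 clear@8
  + 0.0.0.0/0 (H0) depth=0
  ? 23.167.240.228  path d0:H0→d1:-  best=H0
  ? 41.92.240.81  path d0:H0→d1:-  best=H0
  ? 115.153.170.32  path d0:H0→d1:-→d2:-  best=H0
  + 154.137.120.136/31 (H3) depth=31
  ? 249.7.231.35  path d0:H0→d1:-  best=H0
  ? 154.137.120.137  path d0:H0→d1:-→d2:-→d3:-→d4:-→d5:-→d6:-→d7:-→d8:-→d9:-→d10:-→d11:-→d12:-→d13:-→d14:-→d15:-→d16:-→d17:-→d18:-→d19:-→d20:-→d21:-→d22:-→d23:-→d24:-→d25:-→d26:-→d27:-→d28:-→d29:-→d30:-→d31:H3  best=H3
  + 152.0.0.0/6 (H1) depth=6
  + 157.0.0.0/8 (H4) depth=8
  ? 248.196.9.49  path d0:H0→d1:-  best=H0
  + 157.32.0.0/12 (H1) depth=12
  - 154.137.120.136/31 clear@31
  + 76.2.0.0/16 (H3) depth=16
  ? 157.1.231.47  path d0:H0→d1:-→d2:-→d3:-→d4:-→d5:-→d6:-→d7:-→d8:H4→d9:-→d10:-  best=H4
  + 76.0.0.0/8 (H3) depth=8
  ? 76.2.25.155  path d0:H0→d1:-→d2:-→d3:-→d4:-→d5:-→d6:-→d7:-→d8:H3→d9:-→d10:-→d11:-→d12:-→d13:-→d14:-→d15:-→d16:H3  best=H3
  ? 76.0.21.185  path d0:H0→d1:-→d2:-→d3:-→d4:-→d5:-→d6:-→d7:-→d8:H3→d9:-→d10:-→d11:-→d12:-→d13:-→d14:-  best=H3
  + 154.137.120.137/32 (H4) depth=32
  ? 154.137.120.137  path d0:H0→d1:-→d2:-→d3:-→d4:-→d5:-→d6:H1→d7:-→d8:-→d9:-→d10:-→d11:-→d12:-→d13:-→d14:-→d15:-→d16:-→d17:-→d18:-→d19:-→d20:-→d21:-→d22:-→d23:-→d24:-→d25:-→d26:-→d27:-→d28:-→d29:-→d30:-→d31:-→d32:H4  best=H4
  ? 152.0.91.130  path d0:H0→d1:-→d2:-→d3:-→d4:-→d5:-→d6:H1  best=H1
  ? 157.6.78.159  path d0:H0→d1:-→d2:-→d3:-→d4:-→d5:-→d6:-→d7:-→d8:H4→d9:-→d10:-  best=H4
  - 157.32.0.0/12 clear@12
  + 0.0.0.0/0 (H1) depth=0
  + 154.137.112.0/20 (H3) depth=20
  + 154.136.0.0/14 (H1) depth=14
  + 76.2.254.16/28 (H3) depth=28

== LOOKUPS ==
["H2","H0","H0","H0","H0","H3","H0","H4","H3","H3","H4","H1","H4"]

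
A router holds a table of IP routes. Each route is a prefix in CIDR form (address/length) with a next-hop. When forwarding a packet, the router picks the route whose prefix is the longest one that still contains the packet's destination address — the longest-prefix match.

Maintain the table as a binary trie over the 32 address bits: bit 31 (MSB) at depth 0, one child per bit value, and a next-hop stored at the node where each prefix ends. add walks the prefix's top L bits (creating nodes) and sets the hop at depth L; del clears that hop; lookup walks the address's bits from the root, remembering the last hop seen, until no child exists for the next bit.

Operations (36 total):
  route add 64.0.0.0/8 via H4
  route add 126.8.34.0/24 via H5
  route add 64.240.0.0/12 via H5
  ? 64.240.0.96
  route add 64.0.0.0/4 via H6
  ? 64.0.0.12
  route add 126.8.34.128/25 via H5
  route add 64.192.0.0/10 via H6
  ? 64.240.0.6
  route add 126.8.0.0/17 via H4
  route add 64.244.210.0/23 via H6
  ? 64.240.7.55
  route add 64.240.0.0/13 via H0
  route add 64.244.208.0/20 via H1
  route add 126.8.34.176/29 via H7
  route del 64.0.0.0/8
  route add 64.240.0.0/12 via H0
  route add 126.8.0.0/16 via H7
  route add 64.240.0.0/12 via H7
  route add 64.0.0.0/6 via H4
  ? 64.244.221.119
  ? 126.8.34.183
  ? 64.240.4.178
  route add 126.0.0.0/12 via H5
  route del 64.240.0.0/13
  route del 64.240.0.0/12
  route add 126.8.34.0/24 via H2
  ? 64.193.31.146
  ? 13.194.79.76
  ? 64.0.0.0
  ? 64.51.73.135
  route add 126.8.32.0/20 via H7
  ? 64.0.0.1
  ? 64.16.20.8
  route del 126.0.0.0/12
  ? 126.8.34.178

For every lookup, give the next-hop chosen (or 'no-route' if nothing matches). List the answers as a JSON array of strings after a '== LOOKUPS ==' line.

Process each operation:
  + 64.0.0.0/8 (H4) depth=8
  + 126.8.34.0/24 (H5) depth=24
  + 64.240.0.0/12 (H5) depth=12
  lookup 64.240.0.96: bits 010000001111 walk d0:-→d1:-→d2:-→d3:-→d4:-→d5:-→d6:-→d7:-→d8:H4→d9:-→d10:-→d11:-→d12:H5 -> H5
  + 64.0.0.0/4 (H6) depth=4
  lookup 64.0.0.12: bits 01000000 walk d0:-→d1:-→d2:-→d3:-→d4:H6→d5:-→d6:-→d7:-→d8:H4 -> H4
  + 126.8.34.128/25 (H5) depth=25
  + 64.192.0.0/10 (H6) depth=10
  lookup 64.240.0.6: bits 010000001111 walk d0:-→d1:-→d2:-→d3:-→d4:H6→d5:-→d6:-→d7:-→d8:H4→d9:-→d10:H6→d11:-→d12:H5 -> H5
  + 126.8.0.0/17 (H4) depth=17
  + 64.244.210.0/23 (H6) depth=23
  lookup 64.240.7.55: bits 0100000011110 walk d0:-→d1:-→d2:-→d3:-→d4:H6→d5:-→d6:-→d7:-→d8:H4→d9:-→d10:H6→d11:-→d12:H5→d13:- -> H5
  + 64.240.0.0/13 (H0) depth=13
  + 64.244.208.0/20 (H1) depth=20
  + 126.8.34.176/29 (H7) depth=29
  - 64.0.0.0/8 clear@8
  + 64.240.0.0/12 (H0) depth=12
  + 126.8.0.0/16 (H7) depth=16
  + 64.240.0.0/12 (H7) depth=12
  + 64.0.0.0/6 (H4) depth=6
  lookup 64.244.221.119: bits 01000000111101001101 walk d0:-→d1:-→d2:-→d3:-→d4:H6→d5:-→d6:H4→d7:-→d8:-→d9:-→d10:H6→d11:-→d12:H7→d13:H0→d14:-→d15:-→d16:-→d17:-→d18:-→d19:-→d20:H1 -> H1
  lookup 126.8.34.183: bits 01111110000010000010001010110 walk d0:-→d1:-→d2:-→d3:-→d4:-→d5:-→d6:-→d7:-→d8:-→d9:-→d10:-→d11:-→d12:-→d13:-→d14:-→d15:-→d16:H7→d17:H4→d18:-→d19:-→d20:-→d21:-→d22:-→d23:-→d24:H5→d25:H5→d26:-→d27:-→d28:-→d29:H7 -> H7
  lookup 64.240.4.178: bits 0100000011110 walk d0:-→d1:-→d2:-→d3:-→d4:H6→d5:-→d6:H4→d7:-→d8:-→d9:-→d10:H6→d11:-→d12:H7→d13:H0 -> H0
  + 126.0.0.0/12 (H5) depth=12
  - 64.240.0.0/13 clear@13
  - 64.240.0.0/12 clear@12
  + 126.8.34.0/24 (H2) depth=24
  lookup 64.193.31.146: bits 0100000011 walk d0:-→d1:-→d2:-→d3:-→d4:H6→d5:-→d6:H4→d7:-→d8:-→d9:-→d10:H6 -> H6
  lookup 13.194.79.76: bits 0 walk d0:-→d1:- -> no-route
  lookup 64.0.0.0: bits 01000000 walk d0:-→d1:-→d2:-→d3:-→d4:H6→d5:-→d6:H4→d7:-→d8:- -> H4
  lookup 64.51.73.135: bits 01000000 walk d0:-→d1:-→d2:-→d3:-→d4:H6→d5:-→d6:H4→d7:-→d8:- -> H4
  + 126.8.32.0/20 (H7) depth=20
  lookup 64.0.0.1: bits 01000000 walk d0:-→d1:-→d2:-→d3:-→d4:H6→d5:-→d6:H4→d7:-→d8:- -> H4
  lookup 64.16.20.8: bits 01000000 walk d0:-→d1:-→d2:-→d3:-→d4:H6→d5:-→d6:H4→d7:-→d8:- -> H4
  - 126.0.0.0/12 clear@12
  lookup 126.8.34.178: bits 01111110000010000010001010110 walk d0:-→d1:-→d2:-→d3:-→d4:-→d5:-→d6:-→d7:-→d8:-→d9:-→d10:-→d11:-→d12:-→d13:-→d14:-→d15:-→d16:H7→d17:H4→d18:-→d19:-→d20:H7→d21:-→d22:-→d23:-→d24:H2→d25:H5→d26:-→d27:-→d28:-→d29:H7 -> H7

== LOOKUPS ==
["H5","H4","H5","H5","H1","H7","H0","H6","no-route","H4","H4","H4","H4","H7"]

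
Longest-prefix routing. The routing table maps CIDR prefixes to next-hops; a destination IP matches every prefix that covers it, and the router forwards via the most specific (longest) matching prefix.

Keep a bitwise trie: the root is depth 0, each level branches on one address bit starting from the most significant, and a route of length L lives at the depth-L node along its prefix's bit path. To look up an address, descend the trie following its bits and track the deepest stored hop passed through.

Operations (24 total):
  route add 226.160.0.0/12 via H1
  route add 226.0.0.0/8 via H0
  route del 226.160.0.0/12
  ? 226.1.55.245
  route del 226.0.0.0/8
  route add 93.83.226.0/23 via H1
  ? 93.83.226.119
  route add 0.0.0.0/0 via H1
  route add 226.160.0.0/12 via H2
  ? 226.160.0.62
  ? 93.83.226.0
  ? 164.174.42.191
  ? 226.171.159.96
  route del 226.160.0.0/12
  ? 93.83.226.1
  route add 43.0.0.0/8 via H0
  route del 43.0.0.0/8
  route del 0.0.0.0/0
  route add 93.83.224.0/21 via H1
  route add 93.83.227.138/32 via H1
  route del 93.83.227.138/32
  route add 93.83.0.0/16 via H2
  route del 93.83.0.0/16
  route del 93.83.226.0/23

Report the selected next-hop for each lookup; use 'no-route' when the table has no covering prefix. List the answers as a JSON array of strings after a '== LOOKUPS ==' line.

Apply in order:
  + 226.160.0.0/12 (H1) depth=12
  + 226.0.0.0/8 (H0) depth=8
  del 226.160.0.0/12 (clear depth 12)
  lookup 226.1.55.245: bits 11100010 walk d0:-→d1:-→d2:-→d3:-→d4:-→d5:-→d6:-→d7:-→d8:H0 -> H0
  del 226.0.0.0/8 (clear depth 8)
  + 93.83.226.0/23 (H1) depth=23
  lookup 93.83.226.119: bits 01011101010100111110001 walk d0:-→d1:-→d2:-→d3:-→d4:-→d5:-→d6:-→d7:-→d8:-→d9:-→d10:-→d11:-→d12:-→d13:-→d14:-→d15:-→d16:-→d17:-→d18:-→d19:-→d20:-→d21:-→d22:-→d23:H1 -> H1
  + 0.0.0.0/0 (H1) depth=0
  + 226.160.0.0/12 (H2) depth=12
  lookup 226.160.0.62: bits 111000101010 walk d0:H1→d1:-→d2:-→d3:-→d4:-→d5:-→d6:-→d7:-→d8:-→d9:-→d10:-→d11:-→d12:H2 -> H2
  lookup 93.83.226.0: bits 01011101010100111110001 walk d0:H1→d1:-→d2:-→d3:-→d4:-→d5:-→d6:-→d7:-→d8:-→d9:-→d10:-→d11:-→d12:-→d13:-→d14:-→d15:-→d16:-→d17:-→d18:-→d19:-→d20:-→d21:-→d22:-→d23:H1 -> H1
  lookup 164.174.42.191: bits 1 walk d0:H1→d1:- -> H1
  lookup 226.171.159.96: bits 111000101010 walk d0:H1→d1:-→d2:-→d3:-→d4:-→d5:-→d6:-→d7:-→d8:-→d9:-→d10:-→d11:-→d12:H2 -> H2
  del 226.160.0.0/12 (clear depth 12)
  lookup 93.83.226.1: bits 01011101010100111110001 walk d0:H1→d1:-→d2:-→d3:-→d4:-→d5:-→d6:-→d7:-→d8:-→d9:-→d10:-→d11:-→d12:-→d13:-→d14:-→d15:-→d16:-→d17:-→d18:-→d19:-→d20:-→d21:-→d22:-→d23:H1 -> H1
  + 43.0.0.0/8 (H0) depth=8
  del 43.0.0.0/8 (clear depth 8)
  del 0.0.0.0/0 (clear depth 0)
  + 93.83.224.0/21 (H1) depth=21
  + 93.83.227.138/32 (H1) depth=32
  del 93.83.227.138/32 (clear depth 32)
  + 93.83.0.0/16 (H2) depth=16
  del 93.83.0.0/16 (clear depth 16)
  del 93.83.226.0/23 (clear depth 23)

== LOOKUPS ==
["H0","H1","H2","H1","H1","H2","H1"]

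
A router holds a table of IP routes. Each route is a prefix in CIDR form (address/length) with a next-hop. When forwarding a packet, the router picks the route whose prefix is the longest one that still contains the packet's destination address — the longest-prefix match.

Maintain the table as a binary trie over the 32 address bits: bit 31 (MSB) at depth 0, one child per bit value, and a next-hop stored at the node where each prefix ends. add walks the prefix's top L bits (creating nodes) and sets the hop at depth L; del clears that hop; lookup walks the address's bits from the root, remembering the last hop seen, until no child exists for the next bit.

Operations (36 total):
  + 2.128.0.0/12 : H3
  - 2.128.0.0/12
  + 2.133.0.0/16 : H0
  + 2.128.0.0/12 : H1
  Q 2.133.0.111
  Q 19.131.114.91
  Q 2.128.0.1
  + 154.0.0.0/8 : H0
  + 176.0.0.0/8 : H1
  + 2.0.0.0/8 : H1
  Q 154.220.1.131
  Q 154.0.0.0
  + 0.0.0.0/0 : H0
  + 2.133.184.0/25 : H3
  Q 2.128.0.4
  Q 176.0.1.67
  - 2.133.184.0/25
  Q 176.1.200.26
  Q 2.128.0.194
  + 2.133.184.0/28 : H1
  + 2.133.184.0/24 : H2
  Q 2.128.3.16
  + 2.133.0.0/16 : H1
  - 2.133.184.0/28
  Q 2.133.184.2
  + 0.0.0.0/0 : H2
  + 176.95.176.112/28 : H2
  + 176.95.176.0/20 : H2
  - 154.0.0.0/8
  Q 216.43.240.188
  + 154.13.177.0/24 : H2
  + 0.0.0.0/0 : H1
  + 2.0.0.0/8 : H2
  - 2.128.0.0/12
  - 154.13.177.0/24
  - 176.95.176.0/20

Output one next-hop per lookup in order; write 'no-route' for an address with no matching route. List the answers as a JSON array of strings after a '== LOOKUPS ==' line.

Process each operation:
  add 2.128.0.0/12 -> H3 at depth 12
  - 2.128.0.0/12 clear@12
  add 2.133.0.0/16 -> H0 at depth 16
  add 2.128.0.0/12 -> H1 at depth 12
  Q 2.133.0.111: descend 0000001010000101 ; hops seen [H1,H0] ; pick H0
  Q 19.131.114.91: descend 000 ; hops seen [∅] ; pick no-route
  Q 2.128.0.1: descend 0000001010000 ; hops seen [H1] ; pick H1
  add 154.0.0.0/8 -> H0 at depth 8
  add 176.0.0.0/8 -> H1 at depth 8
  add 2.0.0.0/8 -> H1 at depth 8
  Q 154.220.1.131: descend 10011010 ; hops seen [H0] ; pick H0
  Q 154.0.0.0: descend 10011010 ; hops seen [H0] ; pick H0
  add 0.0.0.0/0 -> H0 at depth 0
  add 2.133.184.0/25 -> H3 at depth 25
  Q 2.128.0.4: descend 0000001010000 ; hops seen [H0,H1,H1] ; pick H1
  Q 176.0.1.67: descend 10110000 ; hops seen [H0,H1] ; pick H1
  - 2.133.184.0/25 clear@25
  Q 176.1.200.26: descend 10110000 ; hops seen [H0,H1] ; pick H1
  Q 2.128.0.194: descend 0000001010000 ; hops seen [H0,H1,H1] ; pick H1
  add 2.133.184.0/28 -> H1 at depth 28
  add 2.133.184.0/24 -> H2 at depth 24
  Q 2.128.3.16: descend 0000001010000 ; hops seen [H0,H1,H1] ; pick H1
  add 2.133.0.0/16 -> H1 at depth 16
  - 2.133.184.0/28 clear@28
  Q 2.133.184.2: descend 0000001010000101101110000000 ; hops seen [H0,H1,H1,H1,H2] ; pick H2
  add 0.0.0.0/0 -> H2 at depth 0
  add 176.95.176.112/28 -> H2 at depth 28
  add 176.95.176.0/20 -> H2 at depth 20
  - 154.0.0.0/8 clear@8
  Q 216.43.240.188: descend 1 ; hops seen [H2] ; pick H2
  add 154.13.177.0/24 -> H2 at depth 24
  add 0.0.0.0/0 -> H1 at depth 0
  add 2.0.0.0/8 -> H2 at depth 8
  - 2.128.0.0/12 clear@12
  - 154.13.177.0/24 clear@24
  - 176.95.176.0/20 clear@20

== LOOKUPS ==
["H0","no-route","H1","H0","H0","H1","H1","H1","H1","H1","H2","H2"]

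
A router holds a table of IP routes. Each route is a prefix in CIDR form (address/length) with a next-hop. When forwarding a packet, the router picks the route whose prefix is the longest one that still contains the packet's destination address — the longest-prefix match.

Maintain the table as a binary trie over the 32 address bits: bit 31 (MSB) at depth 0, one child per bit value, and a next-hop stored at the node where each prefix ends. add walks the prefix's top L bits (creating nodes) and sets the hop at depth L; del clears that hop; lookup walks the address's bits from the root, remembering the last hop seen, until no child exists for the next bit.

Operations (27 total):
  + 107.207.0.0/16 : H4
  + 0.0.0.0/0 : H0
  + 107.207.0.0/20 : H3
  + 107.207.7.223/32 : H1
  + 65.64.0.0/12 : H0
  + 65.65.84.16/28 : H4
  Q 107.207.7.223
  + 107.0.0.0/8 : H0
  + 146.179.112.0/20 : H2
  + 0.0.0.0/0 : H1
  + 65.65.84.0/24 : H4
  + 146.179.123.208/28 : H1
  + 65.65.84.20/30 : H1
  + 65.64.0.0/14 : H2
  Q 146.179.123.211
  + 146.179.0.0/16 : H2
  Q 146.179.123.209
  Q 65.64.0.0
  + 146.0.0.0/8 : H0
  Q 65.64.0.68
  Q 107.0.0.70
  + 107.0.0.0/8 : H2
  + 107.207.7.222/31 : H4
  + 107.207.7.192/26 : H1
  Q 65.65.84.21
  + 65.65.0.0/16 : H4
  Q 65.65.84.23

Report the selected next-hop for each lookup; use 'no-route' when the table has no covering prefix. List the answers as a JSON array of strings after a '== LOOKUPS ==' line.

Process each operation:
  + 107.207.0.0/16 (H4) depth=16
  + 0.0.0.0/0 (H0) depth=0
  + 107.207.0.0/20 (H3) depth=20
  + 107.207.7.223/32 (H1) depth=32
  + 65.64.0.0/12 (H0) depth=12
  + 65.65.84.16/28 (H4) depth=28
  lookup 107.207.7.223: bits 01101011110011110000011111011111 walk d0:H0→d1:-→d2:-→d3:-→d4:-→d5:-→d6:-→d7:-→d8:-→d9:-→d10:-→d11:-→d12:-→d13:-→d14:-→d15:-→d16:H4→d17:-→d18:-→d19:-→d20:H3→d21:-→d22:-→d23:-→d24:-→d25:-→d26:-→d27:-→d28:-→d29:-→d30:-→d31:-→d32:H1 -> H1
  + 107.0.0.0/8 (H0) depth=8
  + 146.179.112.0/20 (H2) depth=20
  + 0.0.0.0/0 (H1) depth=0
  + 65.65.84.0/24 (H4) depth=24
  + 146.179.123.208/28 (H1) depth=28
  + 65.65.84.20/30 (H1) depth=30
  + 65.64.0.0/14 (H2) depth=14
  lookup 146.179.123.211: bits 1001001010110011011110111101 walk d0:H1→d1:-→d2:-→d3:-→d4:-→d5:-→d6:-→d7:-→d8:-→d9:-→d10:-→d11:-→d12:-→d13:-→d14:-→d15:-→d16:-→d17:-→d18:-→d19:-→d20:H2→d21:-→d22:-→d23:-→d24:-→d25:-→d26:-→d27:-→d28:H1 -> H1
  + 146.179.0.0/16 (H2) depth=16
  lookup 146.179.123.209: bits 1001001010110011011110111101 walk d0:H1→d1:-→d2:-→d3:-→d4:-→d5:-→d6:-→d7:-→d8:-→d9:-→d10:-→d11:-→d12:-→d13:-→d14:-→d15:-→d16:H2→d17:-→d18:-→d19:-→d20:H2→d21:-→d22:-→d23:-→d24:-→d25:-→d26:-→d27:-→d28:H1 -> H1
  lookup 65.64.0.0: bits 010000010100000 walk d0:H1→d1:-→d2:-→d3:-→d4:-→d5:-→d6:-→d7:-→d8:-→d9:-→d10:-→d11:-→d12:H0→d13:-→d14:H2→d15:- -> H2
  + 146.0.0.0/8 (H0) depth=8
  lookup 65.64.0.68: bits 010000010100000 walk d0:H1→d1:-→d2:-→d3:-→d4:-→d5:-→d6:-→d7:-→d8:-→d9:-→d10:-→d11:-→d12:H0→d13:-→d14:H2→d15:- -> H2
  lookup 107.0.0.70: bits 01101011 walk d0:H1→d1:-→d2:-→d3:-→d4:-→d5:-→d6:-→d7:-→d8:H0 -> H0
  + 107.0.0.0/8 (H2) depth=8
  + 107.207.7.222/31 (H4) depth=31
  + 107.207.7.192/26 (H1) depth=26
  lookup 65.65.84.21: bits 010000010100000101010100000101 walk d0:H1→d1:-→d2:-→d3:-→d4:-→d5:-→d6:-→d7:-→d8:-→d9:-→d10:-→d11:-→d12:H0→d13:-→d14:H2→d15:-→d16:-→d17:-→d18:-→d19:-→d20:-→d21:-→d22:-→d23:-→d24:H4→d25:-→d26:-→d27:-→d28:H4→d29:-→d30:H1 -> H1
  + 65.65.0.0/16 (H4) depth=16
  lookup 65.65.84.23: bits 010000010100000101010100000101 walk d0:H1→d1:-→d2:-→d3:-→d4:-→d5:-→d6:-→d7:-→d8:-→d9:-→d10:-→d11:-→d12:H0→d13:-→d14:H2→d15:-→d16:H4→d17:-→d18:-→d19:-→d20:-→d21:-→d22:-→d23:-→d24:H4→d25:-→d26:-→d27:-→d28:H4→d29:-→d30:H1 -> H1

== LOOKUPS ==
["H1","H1","H1","H2","H2","H0","H1","H1"]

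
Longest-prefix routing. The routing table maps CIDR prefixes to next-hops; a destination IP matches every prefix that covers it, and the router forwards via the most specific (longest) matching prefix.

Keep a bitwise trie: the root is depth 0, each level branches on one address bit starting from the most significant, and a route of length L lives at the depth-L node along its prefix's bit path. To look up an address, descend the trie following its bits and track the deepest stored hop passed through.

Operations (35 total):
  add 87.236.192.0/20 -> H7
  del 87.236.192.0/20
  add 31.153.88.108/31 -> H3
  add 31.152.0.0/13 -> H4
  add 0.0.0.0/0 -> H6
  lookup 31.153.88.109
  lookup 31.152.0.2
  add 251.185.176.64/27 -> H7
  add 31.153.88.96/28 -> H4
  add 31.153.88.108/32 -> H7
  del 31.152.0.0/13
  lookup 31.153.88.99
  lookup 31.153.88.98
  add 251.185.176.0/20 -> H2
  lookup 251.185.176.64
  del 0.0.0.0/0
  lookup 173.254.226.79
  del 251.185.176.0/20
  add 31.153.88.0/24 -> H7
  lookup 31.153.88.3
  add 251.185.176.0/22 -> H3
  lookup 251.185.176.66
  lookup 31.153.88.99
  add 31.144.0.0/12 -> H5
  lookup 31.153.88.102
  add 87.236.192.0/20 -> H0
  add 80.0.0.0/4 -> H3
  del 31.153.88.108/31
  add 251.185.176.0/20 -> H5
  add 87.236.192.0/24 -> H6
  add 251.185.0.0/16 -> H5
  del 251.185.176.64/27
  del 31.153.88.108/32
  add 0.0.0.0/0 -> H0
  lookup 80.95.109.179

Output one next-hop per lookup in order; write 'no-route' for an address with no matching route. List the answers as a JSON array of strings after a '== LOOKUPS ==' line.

Apply in order:
  + 87.236.192.0/20 (H7) depth=20
  - 87.236.192.0/20 clear@20
  + 31.153.88.108/31 (H3) depth=31
  + 31.152.0.0/13 (H4) depth=13
  + 0.0.0.0/0 (H6) depth=0
  ? 31.153.88.109  path d0:H6→d1:-→d2:-→d3:-→d4:-→d5:-→d6:-→d7:-→d8:-→d9:-→d10:-→d11:-→d12:-→d13:H4→d14:-→d15:-→d16:-→d17:-→d18:-→d19:-→d20:-→d21:-→d22:-→d23:-→d24:-→d25:-→d26:-→d27:-→d28:-→d29:-→d30:-→d31:H3  best=H3
  ? 31.152.0.2  path d0:H6→d1:-→d2:-→d3:-→d4:-→d5:-→d6:-→d7:-→d8:-→d9:-→d10:-→d11:-→d12:-→d13:H4→d14:-→d15:-  best=H4
  + 251.185.176.64/27 (H7) depth=27
  + 31.153.88.96/28 (H4) depth=28
  + 31.153.88.108/32 (H7) depth=32
  - 31.152.0.0/13 clear@13
  ? 31.153.88.99  path d0:H6→d1:-→d2:-→d3:-→d4:-→d5:-→d6:-→d7:-→d8:-→d9:-→d10:-→d11:-→d12:-→d13:-→d14:-→d15:-→d16:-→d17:-→d18:-→d19:-→d20:-→d21:-→d22:-→d23:-→d24:-→d25:-→d26:-→d27:-→d28:H4  best=H4
  ? 31.153.88.98  path d0:H6→d1:-→d2:-→d3:-→d4:-→d5:-→d6:-→d7:-→d8:-→d9:-→d10:-→d11:-→d12:-→d13:-→d14:-→d15:-→d16:-→d17:-→d18:-→d19:-→d20:-→d21:-→d22:-→d23:-→d24:-→d25:-→d26:-→d27:-→d28:H4  best=H4
  + 251.185.176.0/20 (H2) depth=20
  ? 251.185.176.64  path d0:H6→d1:-→d2:-→d3:-→d4:-→d5:-→d6:-→d7:-→d8:-→d9:-→d10:-→d11:-→d12:-→d13:-→d14:-→d15:-→d16:-→d17:-→d18:-→d19:-→d20:H2→d21:-→d22:-→d23:-→d24:-→d25:-→d26:-→d27:H7  best=H7
  - 0.0.0.0/0 clear@0
  ? 173.254.226.79  path d0:-→d1:-  best=no-route
  - 251.185.176.0/20 clear@20
  + 31.153.88.0/24 (H7) depth=24
  ? 31.153.88.3  path d0:-→d1:-→d2:-→d3:-→d4:-→d5:-→d6:-→d7:-→d8:-→d9:-→d10:-→d11:-→d12:-→d13:-→d14:-→d15:-→d16:-→d17:-→d18:-→d19:-→d20:-→d21:-→d22:-→d23:-→d24:H7→d25:-  best=H7
  + 251.185.176.0/22 (H3) depth=22
  ? 251.185.176.66  path d0:-→d1:-→d2:-→d3:-→d4:-→d5:-→d6:-→d7:-→d8:-→d9:-→d10:-→d11:-→d12:-→d13:-→d14:-→d15:-→d16:-→d17:-→d18:-→d19:-→d20:-→d21:-→d22:H3→d23:-→d24:-→d25:-→d26:-→d27:H7  best=H7
  ? 31.153.88.99  path d0:-→d1:-→d2:-→d3:-→d4:-→d5:-→d6:-→d7:-→d8:-→d9:-→d10:-→d11:-→d12:-→d13:-→d14:-→d15:-→d16:-→d17:-→d18:-→d19:-→d20:-→d21:-→d22:-→d23:-→d24:H7→d25:-→d26:-→d27:-→d28:H4  best=H4
  + 31.144.0.0/12 (H5) depth=12
  ? 31.153.88.102  path d0:-→d1:-→d2:-→d3:-→d4:-→d5:-→d6:-→d7:-→d8:-→d9:-→d10:-→d11:-→d12:H5→d13:-→d14:-→d15:-→d16:-→d17:-→d18:-→d19:-→d20:-→d21:-→d22:-→d23:-→d24:H7→d25:-→d26:-→d27:-→d28:H4  best=H4
  + 87.236.192.0/20 (H0) depth=20
  + 80.0.0.0/4 (H3) depth=4
  - 31.153.88.108/31 clear@31
  + 251.185.176.0/20 (H5) depth=20
  + 87.236.192.0/24 (H6) depth=24
  + 251.185.0.0/16 (H5) depth=16
  - 251.185.176.64/27 clear@27
  - 31.153.88.108/32 clear@32
  + 0.0.0.0/0 (H0) depth=0
  ? 80.95.109.179  path d0:H0→d1:-→d2:-→d3:-→d4:H3→d5:-  best=H3

== LOOKUPS ==
["H3","H4","H4","H4","H7","no-route","H7","H7","H4","H4","H3"]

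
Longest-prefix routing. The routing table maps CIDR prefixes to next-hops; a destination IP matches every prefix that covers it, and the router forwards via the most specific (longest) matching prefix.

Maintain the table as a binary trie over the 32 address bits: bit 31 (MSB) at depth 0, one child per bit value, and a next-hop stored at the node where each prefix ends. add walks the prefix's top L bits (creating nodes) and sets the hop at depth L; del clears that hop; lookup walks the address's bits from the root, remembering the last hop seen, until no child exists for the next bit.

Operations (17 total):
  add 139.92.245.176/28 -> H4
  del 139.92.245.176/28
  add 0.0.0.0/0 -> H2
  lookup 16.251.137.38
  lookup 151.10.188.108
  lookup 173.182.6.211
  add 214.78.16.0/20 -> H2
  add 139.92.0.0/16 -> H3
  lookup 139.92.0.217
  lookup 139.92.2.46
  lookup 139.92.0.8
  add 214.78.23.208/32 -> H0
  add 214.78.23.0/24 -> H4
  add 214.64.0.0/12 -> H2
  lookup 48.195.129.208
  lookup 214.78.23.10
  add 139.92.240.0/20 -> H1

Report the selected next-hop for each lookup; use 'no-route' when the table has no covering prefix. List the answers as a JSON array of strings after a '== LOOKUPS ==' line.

Trace:
  + 139.92.245.176/28 (H4) depth=28
  - 139.92.245.176/28 clear@28
  + 0.0.0.0/0 (H2) depth=0
  Q 16.251.137.38: descend ε ; hops seen [H2] ; pick H2
  Q 151.10.188.108: descend 100 ; hops seen [H2] ; pick H2
  Q 173.182.6.211: descend 10 ; hops seen [H2] ; pick H2
  + 214.78.16.0/20 (H2) depth=20
  + 139.92.0.0/16 (H3) depth=16
  Q 139.92.0.217: descend 1000101101011100 ; hops seen [H2,H3] ; pick H3
  Q 139.92.2.46: descend 1000101101011100 ; hops seen [H2,H3] ; pick H3
  Q 139.92.0.8: descend 1000101101011100 ; hops seen [H2,H3] ; pick H3
  + 214.78.23.208/32 (H0) depth=32
  + 214.78.23.0/24 (H4) depth=24
  + 214.64.0.0/12 (H2) depth=12
  Q 48.195.129.208: descend ε ; hops seen [H2] ; pick H2
  Q 214.78.23.10: descend 110101100100111000010111 ; hops seen [H2,H2,H2,H4] ; pick H4
  + 139.92.240.0/20 (H1) depth=20

== LOOKUPS ==
["H2","H2","H2","H3","H3","H3","H2","H4"]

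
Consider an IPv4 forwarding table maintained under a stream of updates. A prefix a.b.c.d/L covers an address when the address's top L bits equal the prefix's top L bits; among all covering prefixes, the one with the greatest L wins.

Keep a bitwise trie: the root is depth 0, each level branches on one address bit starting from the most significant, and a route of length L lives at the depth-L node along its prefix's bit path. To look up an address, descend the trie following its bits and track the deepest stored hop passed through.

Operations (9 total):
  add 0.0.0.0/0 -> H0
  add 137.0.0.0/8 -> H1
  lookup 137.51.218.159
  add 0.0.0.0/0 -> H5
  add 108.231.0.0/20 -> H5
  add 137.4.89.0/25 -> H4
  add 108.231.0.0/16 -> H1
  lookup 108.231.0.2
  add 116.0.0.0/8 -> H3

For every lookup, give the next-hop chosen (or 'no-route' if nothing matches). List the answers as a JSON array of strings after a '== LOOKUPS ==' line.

Trace:
  add 0.0.0.0/0 -> H0 at depth 0
  add 137.0.0.0/8 -> H1 at depth 8
  Q 137.51.218.159: descend 10001001 ; hops seen [H0,H1] ; pick H1
  add 0.0.0.0/0 -> H5 at depth 0
  add 108.231.0.0/20 -> H5 at depth 20
  add 137.4.89.0/25 -> H4 at depth 25
  add 108.231.0.0/16 -> H1 at depth 16
  Q 108.231.0.2: descend 01101100111001110000 ; hops seen [H5,H1,H5] ; pick H5
  add 116.0.0.0/8 -> H3 at depth 8

== LOOKUPS ==
["H1","H5"]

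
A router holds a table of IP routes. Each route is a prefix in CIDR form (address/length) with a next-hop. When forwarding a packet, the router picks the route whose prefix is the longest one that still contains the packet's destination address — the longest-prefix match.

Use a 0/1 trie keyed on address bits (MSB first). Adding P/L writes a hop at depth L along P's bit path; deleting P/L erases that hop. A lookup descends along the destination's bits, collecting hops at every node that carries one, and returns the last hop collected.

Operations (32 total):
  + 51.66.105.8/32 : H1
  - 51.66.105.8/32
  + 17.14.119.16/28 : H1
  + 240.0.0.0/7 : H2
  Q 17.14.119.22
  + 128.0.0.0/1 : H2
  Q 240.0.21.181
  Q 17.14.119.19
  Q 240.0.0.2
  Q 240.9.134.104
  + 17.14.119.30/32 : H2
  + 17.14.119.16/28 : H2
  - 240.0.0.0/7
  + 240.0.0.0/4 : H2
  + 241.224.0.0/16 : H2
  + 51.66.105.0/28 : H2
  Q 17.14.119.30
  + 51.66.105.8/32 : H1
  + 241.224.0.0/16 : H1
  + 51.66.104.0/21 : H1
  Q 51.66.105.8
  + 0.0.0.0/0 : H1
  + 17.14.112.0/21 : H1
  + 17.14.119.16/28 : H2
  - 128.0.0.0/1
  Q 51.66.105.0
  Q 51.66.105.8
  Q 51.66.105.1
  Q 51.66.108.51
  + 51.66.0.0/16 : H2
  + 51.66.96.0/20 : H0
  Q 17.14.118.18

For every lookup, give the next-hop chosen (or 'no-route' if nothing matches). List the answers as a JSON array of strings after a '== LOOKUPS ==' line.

Process each operation:
  add 51.66.105.8/32 -> H1 at depth 32
  del 51.66.105.8/32 (clear depth 32)
  add 17.14.119.16/28 -> H1 at depth 28
  add 240.0.0.0/7 -> H2 at depth 7
  lookup 17.14.119.22: bits 0001000100001110011101110001 walk d0:-→d1:-→d2:-→d3:-→d4:-→d5:-→d6:-→d7:-→d8:-→d9:-→d10:-→d11:-→d12:-→d13:-→d14:-→d15:-→d16:-→d17:-→d18:-→d19:-→d20:-→d21:-→d22:-→d23:-→d24:-→d25:-→d26:-→d27:-→d28:H1 -> H1
  add 128.0.0.0/1 -> H2 at depth 1
  lookup 240.0.21.181: bits 1111000 walk d0:-→d1:H2→d2:-→d3:-→d4:-→d5:-→d6:-→d7:H2 -> H2
  lookup 17.14.119.19: bits 0001000100001110011101110001 walk d0:-→d1:-→d2:-→d3:-→d4:-→d5:-→d6:-→d7:-→d8:-→d9:-→d10:-→d11:-→d12:-→d13:-→d14:-→d15:-→d16:-→d17:-→d18:-→d19:-→d20:-→d21:-→d22:-→d23:-→d24:-→d25:-→d26:-→d27:-→d28:H1 -> H1
  lookup 240.0.0.2: bits 1111000 walk d0:-→d1:H2→d2:-→d3:-→d4:-→d5:-→d6:-→d7:H2 -> H2
  lookup 240.9.134.104: bits 1111000 walk d0:-→d1:H2→d2:-→d3:-→d4:-→d5:-→d6:-→d7:H2 -> H2
  add 17.14.119.30/32 -> H2 at depth 32
  add 17.14.119.16/28 -> H2 at depth 28
  del 240.0.0.0/7 (clear depth 7)
  add 240.0.0.0/4 -> H2 at depth 4
  add 241.224.0.0/16 -> H2 at depth 16
  add 51.66.105.0/28 -> H2 at depth 28
  lookup 17.14.119.30: bits 00010001000011100111011100011110 walk d0:-→d1:-→d2:-→d3:-→d4:-→d5:-→d6:-→d7:-→d8:-→d9:-→d10:-→d11:-→d12:-→d13:-→d14:-→d15:-→d16:-→d17:-→d18:-→d19:-→d20:-→d21:-→d22:-→d23:-→d24:-→d25:-→d26:-→d27:-→d28:H2→d29:-→d30:-→d31:-→d32:H2 -> H2
  add 51.66.105.8/32 -> H1 at depth 32
  add 241.224.0.0/16 -> H1 at depth 16
  add 51.66.104.0/21 -> H1 at depth 21
  lookup 51.66.105.8: bits 00110011010000100110100100001000 walk d0:-→d1:-→d2:-→d3:-→d4:-→d5:-→d6:-→d7:-→d8:-→d9:-→d10:-→d11:-→d12:-→d13:-→d14:-→d15:-→d16:-→d17:-→d18:-→d19:-→d20:-→d21:H1→d22:-→d23:-→d24:-→d25:-→d26:-→d27:-→d28:H2→d29:-→d30:-→d31:-→d32:H1 -> H1
  add 0.0.0.0/0 -> H1 at depth 0
  add 17.14.112.0/21 -> H1 at depth 21
  add 17.14.119.16/28 -> H2 at depth 28
  del 128.0.0.0/1 (clear depth 1)
  lookup 51.66.105.0: bits 0011001101000010011010010000 walk d0:H1→d1:-→d2:-→d3:-→d4:-→d5:-→d6:-→d7:-→d8:-→d9:-→d10:-→d11:-→d12:-→d13:-→d14:-→d15:-→d16:-→d17:-→d18:-→d19:-→d20:-→d21:H1→d22:-→d23:-→d24:-→d25:-→d26:-→d27:-→d28:H2 -> H2
  lookup 51.66.105.8: bits 00110011010000100110100100001000 walk d0:H1→d1:-→d2:-→d3:-→d4:-→d5:-→d6:-→d7:-→d8:-→d9:-→d10:-→d11:-→d12:-→d13:-→d14:-→d15:-→d16:-→d17:-→d18:-→d19:-→d20:-→d21:H1→d22:-→d23:-→d24:-→d25:-→d26:-→d27:-→d28:H2→d29:-→d30:-→d31:-→d32:H1 -> H1
  lookup 51.66.105.1: bits 0011001101000010011010010000 walk d0:H1→d1:-→d2:-→d3:-→d4:-→d5:-→d6:-→d7:-→d8:-→d9:-→d10:-→d11:-→d12:-→d13:-→d14:-→d15:-→d16:-→d17:-→d18:-→d19:-→d20:-→d21:H1→d22:-→d23:-→d24:-→d25:-→d26:-→d27:-→d28:H2 -> H2
  lookup 51.66.108.51: bits 001100110100001001101 walk d0:H1→d1:-→d2:-→d3:-→d4:-→d5:-→d6:-→d7:-→d8:-→d9:-→d10:-→d11:-→d12:-→d13:-→d14:-→d15:-→d16:-→d17:-→d18:-→d19:-→d20:-→d21:H1 -> H1
  add 51.66.0.0/16 -> H2 at depth 16
  add 51.66.96.0/20 -> H0 at depth 20
  lookup 17.14.118.18: bits 00010001000011100111011 walk d0:H1→d1:-→d2:-→d3:-→d4:-→d5:-→d6:-→d7:-→d8:-→d9:-→d10:-→d11:-→d12:-→d13:-→d14:-→d15:-→d16:-→d17:-→d18:-→d19:-→d20:-→d21:H1→d22:-→d23:- -> H1

== LOOKUPS ==
["H1","H2","H1","H2","H2","H2","H1","H2","H1","H2","H1","H1"]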